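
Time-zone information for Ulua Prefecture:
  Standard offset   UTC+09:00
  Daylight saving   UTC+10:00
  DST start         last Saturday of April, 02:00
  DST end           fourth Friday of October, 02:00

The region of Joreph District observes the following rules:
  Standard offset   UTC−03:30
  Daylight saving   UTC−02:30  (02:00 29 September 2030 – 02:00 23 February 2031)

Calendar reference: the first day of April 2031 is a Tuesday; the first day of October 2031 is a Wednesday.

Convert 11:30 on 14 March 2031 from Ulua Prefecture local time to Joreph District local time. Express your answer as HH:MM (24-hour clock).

23:00

1 April 2031 is a Tuesday, so Saturdays fall on 5, 12, 19, 26; the last is April 26.
1 October 2031 is a Wednesday, so the first Friday is October 3 and the fourth is October 24.
14 March 2031 is outside the daylight-saving period (26 April – 24 October), so Ulua Prefecture is on standard time, UTC+09:00.
11:30 Ulua Prefecture − 9h = 02:30 UTC.
At the standard offset (UTC−03:30), 02:30 UTC − 3h30m = 23:00 Joreph District standard time (rolling into the previous day, 13 March 2031).
The standard-time date in Joreph District, 13 March 2031, does not fall between 29 September 2030 and 23 February 2031, so daylight saving is not in effect and Joreph District is at UTC−03:30.
02:30 UTC − 3h30m = 23:00 Joreph District (rolling into the previous day, 13 March 2031).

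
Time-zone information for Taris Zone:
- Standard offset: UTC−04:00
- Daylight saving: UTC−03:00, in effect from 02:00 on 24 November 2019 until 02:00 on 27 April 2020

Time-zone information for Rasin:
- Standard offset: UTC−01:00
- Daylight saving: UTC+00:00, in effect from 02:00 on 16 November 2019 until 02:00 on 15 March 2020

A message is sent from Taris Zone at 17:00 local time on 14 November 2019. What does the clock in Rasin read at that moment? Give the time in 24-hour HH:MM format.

14 November 2019 is outside the daylight-saving period (24 November 2019 – 27 April 2020), so Taris Zone is on standard time, UTC−04:00.
17:00 Taris Zone + 4h = 21:00 UTC.
At the standard offset (UTC−01:00), 21:00 UTC − 1h = 20:00 Rasin standard time.
Daylight saving runs 16 November 2019 – 15 March 2020; the standard-time date in Rasin, 14 November 2019, is outside that window, so Rasin is on standard time at UTC−01:00.
21:00 UTC − 1h = 20:00 Rasin.

20:00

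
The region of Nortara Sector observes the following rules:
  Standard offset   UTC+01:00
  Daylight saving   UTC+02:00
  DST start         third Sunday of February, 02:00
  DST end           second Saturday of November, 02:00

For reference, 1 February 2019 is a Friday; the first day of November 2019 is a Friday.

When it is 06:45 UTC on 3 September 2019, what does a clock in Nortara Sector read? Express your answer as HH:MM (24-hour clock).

1 February 2019 is a Friday, so the first Sunday is February 3 and the third is February 17.
1 November 2019 is a Friday, so the first Saturday is November 2 and the second is November 9.
At the standard offset (UTC+01:00), 06:45 UTC + 1h = 07:45 Nortara Sector standard time.
The standard-time date in Nortara Sector, 3 September 2019, falls between 17 February and 9 November, so daylight saving is in effect and Nortara Sector is at UTC+02:00.
06:45 UTC + 2h = 08:45 local.

08:45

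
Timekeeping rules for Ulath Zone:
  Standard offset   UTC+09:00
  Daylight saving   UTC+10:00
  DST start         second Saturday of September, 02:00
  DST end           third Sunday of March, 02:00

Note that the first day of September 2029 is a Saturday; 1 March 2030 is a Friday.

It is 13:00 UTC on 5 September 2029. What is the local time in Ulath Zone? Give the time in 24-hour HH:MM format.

1 September 2029 is a Saturday, so the first Saturday is September 1 and the second is September 8.
1 March 2030 is a Friday, so the first Sunday is March 3 and the third is March 17.
At the standard offset (UTC+09:00), 13:00 UTC + 9h = 22:00 Ulath Zone standard time.
The standard-time date in Ulath Zone, 5 September 2029, is outside the daylight-saving period (8 September 2029 – 17 March 2030), so Ulath Zone is on standard time, UTC+09:00.
13:00 UTC + 9h = 22:00 local.

22:00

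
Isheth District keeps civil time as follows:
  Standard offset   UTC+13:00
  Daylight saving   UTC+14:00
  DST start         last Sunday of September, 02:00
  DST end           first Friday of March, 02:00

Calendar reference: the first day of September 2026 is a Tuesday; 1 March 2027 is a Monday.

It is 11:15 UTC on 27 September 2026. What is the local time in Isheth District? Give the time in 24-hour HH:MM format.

1 September 2026 is a Tuesday, so Sundays fall on 6, 13, 20, 27; the last is September 27.
1 March 2027 is a Monday, so the first Friday is March 5.
At the standard offset (UTC+13:00), 11:15 UTC + 13h = 00:15 Isheth District standard time (rolling into the next day, 28 September 2026).
The standard-time date in Isheth District, 28 September 2026, falls between 27 September 2026 and 5 March 2027, so daylight saving is in effect and Isheth District is at UTC+14:00.
11:15 UTC + 14h = 01:15 local (rolling into the next day, 28 September 2026).

01:15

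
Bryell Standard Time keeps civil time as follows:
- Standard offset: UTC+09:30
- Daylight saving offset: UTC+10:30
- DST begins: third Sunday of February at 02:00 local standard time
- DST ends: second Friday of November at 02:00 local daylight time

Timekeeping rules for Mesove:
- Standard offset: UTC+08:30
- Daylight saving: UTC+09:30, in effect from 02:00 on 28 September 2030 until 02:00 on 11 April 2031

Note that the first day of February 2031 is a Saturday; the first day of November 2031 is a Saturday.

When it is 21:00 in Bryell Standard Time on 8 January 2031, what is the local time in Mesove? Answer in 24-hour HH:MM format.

21:00

1 February 2031 is a Saturday, so the first Sunday is February 2 and the third is February 16.
1 November 2031 is a Saturday, so the first Friday is November 7 and the second is November 14.
8 January 2031 is outside the daylight-saving period (16 February – 14 November), so Bryell Standard Time is on standard time, UTC+09:30.
21:00 Bryell Standard Time − 9h30m = 11:30 UTC.
At the standard offset (UTC+08:30), 11:30 UTC + 8h30m = 20:00 Mesove standard time.
The standard-time date in Mesove, 8 January 2031, falls between 28 September 2030 and 11 April 2031, so daylight saving is in effect and Mesove is at UTC+09:30.
11:30 UTC + 9h30m = 21:00 Mesove.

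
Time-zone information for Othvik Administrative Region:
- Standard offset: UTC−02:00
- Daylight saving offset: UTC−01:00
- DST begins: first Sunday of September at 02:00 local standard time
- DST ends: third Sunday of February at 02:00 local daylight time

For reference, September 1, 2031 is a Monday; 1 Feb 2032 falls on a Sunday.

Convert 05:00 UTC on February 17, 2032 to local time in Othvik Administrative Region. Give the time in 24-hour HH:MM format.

03:00

1 September 2031 is a Monday, so the first Sunday is September 7.
1 February 2032 is a Sunday, so the first Sunday is February 1 and the third is February 15.
At the standard offset (UTC−02:00), 05:00 UTC − 2h = 03:00 Othvik Administrative Region standard time.
The standard-time date in Othvik Administrative Region, February 17, 2032, does not fall between 7 September 2031 and 15 February 2032, so daylight saving is not in effect and Othvik Administrative Region is at UTC−02:00.
05:00 UTC − 2h = 03:00 local.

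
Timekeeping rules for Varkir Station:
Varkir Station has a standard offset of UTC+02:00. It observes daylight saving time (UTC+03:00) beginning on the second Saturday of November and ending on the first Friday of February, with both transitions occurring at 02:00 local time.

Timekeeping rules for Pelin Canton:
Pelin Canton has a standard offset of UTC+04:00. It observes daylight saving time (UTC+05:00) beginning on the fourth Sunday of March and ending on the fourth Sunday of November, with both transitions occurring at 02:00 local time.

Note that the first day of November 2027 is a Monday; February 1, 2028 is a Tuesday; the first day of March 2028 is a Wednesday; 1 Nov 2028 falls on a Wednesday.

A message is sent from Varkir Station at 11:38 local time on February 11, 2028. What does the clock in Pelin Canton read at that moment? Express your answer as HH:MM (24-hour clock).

1 November 2027 is a Monday, so the first Saturday is November 6 and the second is November 13.
1 February 2028 is a Tuesday, so the first Friday is February 4.
February 11, 2028 is outside the daylight-saving period (13 November 2027 – 4 February 2028), so Varkir Station is on standard time, UTC+02:00.
11:38 Varkir Station − 2h = 09:38 UTC.
1 March 2028 is a Wednesday, so the first Sunday is March 5 and the fourth is March 26.
1 November 2028 is a Wednesday, so the first Sunday is November 5 and the fourth is November 26.
At the standard offset (UTC+04:00), 09:38 UTC + 4h = 13:38 Pelin Canton standard time.
Daylight saving runs 26 March – 26 November; the standard-time date in Pelin Canton, February 11, 2028, is outside that window, so Pelin Canton is on standard time at UTC+04:00.
09:38 UTC + 4h = 13:38 Pelin Canton.

13:38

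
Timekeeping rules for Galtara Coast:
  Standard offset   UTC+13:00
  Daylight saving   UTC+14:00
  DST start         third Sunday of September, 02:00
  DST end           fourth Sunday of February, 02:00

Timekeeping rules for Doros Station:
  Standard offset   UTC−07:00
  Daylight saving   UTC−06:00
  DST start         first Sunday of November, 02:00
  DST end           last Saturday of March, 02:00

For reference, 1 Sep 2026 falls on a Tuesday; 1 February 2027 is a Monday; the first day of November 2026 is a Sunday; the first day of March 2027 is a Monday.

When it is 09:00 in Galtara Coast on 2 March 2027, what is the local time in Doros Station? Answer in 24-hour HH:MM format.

14:00

1 September 2026 is a Tuesday, so the first Sunday is September 6 and the third is September 20.
1 February 2027 is a Monday, so the first Sunday is February 7 and the fourth is February 28.
2 March 2027 does not fall between 20 September 2026 and 28 February 2027, so daylight saving is not in effect and Galtara Coast is at UTC+13:00.
09:00 Galtara Coast − 13h = 20:00 UTC (rolling into the previous day, 1 March 2027).
1 November 2026 is a Sunday, so the first Sunday is November 1.
1 March 2027 is a Monday, so Saturdays fall on 6, 13, 20, 27; the last is March 27.
At the standard offset (UTC−07:00), 20:00 UTC − 7h = 13:00 Doros Station standard time.
The standard-time date in Doros Station, 1 March 2027, lies within the daylight-saving period (1 November 2026 – 27 March 2027), so Doros Station is on daylight time, UTC−06:00.
20:00 UTC − 6h = 14:00 Doros Station.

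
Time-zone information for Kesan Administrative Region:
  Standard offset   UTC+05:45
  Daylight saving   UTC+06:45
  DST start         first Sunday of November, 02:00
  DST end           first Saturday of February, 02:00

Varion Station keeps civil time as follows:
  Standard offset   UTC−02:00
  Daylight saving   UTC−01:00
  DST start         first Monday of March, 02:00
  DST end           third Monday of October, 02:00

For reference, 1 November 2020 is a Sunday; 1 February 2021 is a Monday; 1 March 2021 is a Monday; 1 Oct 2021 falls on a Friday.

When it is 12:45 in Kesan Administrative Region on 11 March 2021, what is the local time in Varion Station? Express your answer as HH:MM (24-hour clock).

06:00

1 November 2020 is a Sunday, so the first Sunday is November 1.
1 February 2021 is a Monday, so the first Saturday is February 6.
Daylight saving runs 1 November 2020 – 6 February 2021; 11 March 2021 is outside that window, so Kesan Administrative Region is on standard time at UTC+05:45.
12:45 Kesan Administrative Region − 5h45m = 07:00 UTC.
1 March 2021 is a Monday, so the first Monday is March 1.
1 October 2021 is a Friday, so the first Monday is October 4 and the third is October 18.
At the standard offset (UTC−02:00), 07:00 UTC − 2h = 05:00 Varion Station standard time.
Daylight saving runs 1 March – 18 October; the standard-time date in Varion Station, 11 March 2021, is inside that window, so Varion Station is at UTC−01:00.
07:00 UTC − 1h = 06:00 Varion Station.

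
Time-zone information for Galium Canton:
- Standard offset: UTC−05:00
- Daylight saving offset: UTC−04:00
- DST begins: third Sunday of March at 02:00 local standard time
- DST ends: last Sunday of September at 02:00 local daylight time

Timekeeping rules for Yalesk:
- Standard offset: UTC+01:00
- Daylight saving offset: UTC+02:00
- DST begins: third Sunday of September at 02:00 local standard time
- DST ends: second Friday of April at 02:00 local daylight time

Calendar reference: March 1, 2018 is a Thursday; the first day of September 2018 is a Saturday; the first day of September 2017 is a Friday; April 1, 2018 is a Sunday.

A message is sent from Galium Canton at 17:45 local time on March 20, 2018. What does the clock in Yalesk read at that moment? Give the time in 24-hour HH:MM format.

1 March 2018 is a Thursday, so the first Sunday is March 4 and the third is March 18.
1 September 2018 is a Saturday, so Sundays fall on 2, 9, 16, 23, 30; the last is September 30.
March 20, 2018 lies within the daylight-saving period (18 March – 30 September), so Galium Canton is on daylight time, UTC−04:00.
17:45 Galium Canton + 4h = 21:45 UTC.
1 September 2017 is a Friday, so the first Sunday is September 3 and the third is September 17.
1 April 2018 is a Sunday, so the first Friday is April 6 and the second is April 13.
At the standard offset (UTC+01:00), 21:45 UTC + 1h = 22:45 Yalesk standard time.
Daylight saving runs 17 September 2017 – 13 April 2018; the standard-time date in Yalesk, March 20, 2018, is inside that window, so Yalesk is at UTC+02:00.
21:45 UTC + 2h = 23:45 Yalesk.

23:45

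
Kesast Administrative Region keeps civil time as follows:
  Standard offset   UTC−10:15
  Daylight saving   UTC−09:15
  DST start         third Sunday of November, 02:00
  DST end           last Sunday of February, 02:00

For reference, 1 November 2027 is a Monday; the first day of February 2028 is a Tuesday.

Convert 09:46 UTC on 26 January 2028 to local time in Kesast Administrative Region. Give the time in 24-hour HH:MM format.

00:31

1 November 2027 is a Monday, so the first Sunday is November 7 and the third is November 21.
1 February 2028 is a Tuesday, so Sundays fall on 6, 13, 20, 27; the last is February 27.
At the standard offset (UTC−10:15), 09:46 UTC − 10h15m = 23:31 Kesast Administrative Region standard time (rolling into the previous day, 25 January 2028).
Daylight saving runs 21 November 2027 – 27 February 2028; the standard-time date in Kesast Administrative Region, 25 January 2028, is inside that window, so Kesast Administrative Region is at UTC−09:15.
09:46 UTC − 9h15m = 00:31 local.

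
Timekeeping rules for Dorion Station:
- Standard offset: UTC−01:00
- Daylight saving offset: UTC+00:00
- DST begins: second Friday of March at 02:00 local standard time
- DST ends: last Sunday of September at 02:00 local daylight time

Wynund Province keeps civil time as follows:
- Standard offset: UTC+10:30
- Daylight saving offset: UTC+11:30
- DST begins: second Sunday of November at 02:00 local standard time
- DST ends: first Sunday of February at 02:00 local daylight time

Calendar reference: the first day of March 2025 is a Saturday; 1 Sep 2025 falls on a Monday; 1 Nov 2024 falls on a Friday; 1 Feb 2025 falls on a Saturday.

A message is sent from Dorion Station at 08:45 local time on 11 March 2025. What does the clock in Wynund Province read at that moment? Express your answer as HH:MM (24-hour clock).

1 March 2025 is a Saturday, so the first Friday is March 7 and the second is March 14.
1 September 2025 is a Monday, so Sundays fall on 7, 14, 21, 28; the last is September 28.
11 March 2025 does not fall between 14 March and 28 September, so daylight saving is not in effect and Dorion Station is at UTC−01:00.
08:45 Dorion Station + 1h = 09:45 UTC.
1 November 2024 is a Friday, so the first Sunday is November 3 and the second is November 10.
1 February 2025 is a Saturday, so the first Sunday is February 2.
At the standard offset (UTC+10:30), 09:45 UTC + 10h30m = 20:15 Wynund Province standard time.
The standard-time date in Wynund Province, 11 March 2025, is outside the daylight-saving period (10 November 2024 – 2 February 2025), so Wynund Province is on standard time, UTC+10:30.
09:45 UTC + 10h30m = 20:15 Wynund Province.

20:15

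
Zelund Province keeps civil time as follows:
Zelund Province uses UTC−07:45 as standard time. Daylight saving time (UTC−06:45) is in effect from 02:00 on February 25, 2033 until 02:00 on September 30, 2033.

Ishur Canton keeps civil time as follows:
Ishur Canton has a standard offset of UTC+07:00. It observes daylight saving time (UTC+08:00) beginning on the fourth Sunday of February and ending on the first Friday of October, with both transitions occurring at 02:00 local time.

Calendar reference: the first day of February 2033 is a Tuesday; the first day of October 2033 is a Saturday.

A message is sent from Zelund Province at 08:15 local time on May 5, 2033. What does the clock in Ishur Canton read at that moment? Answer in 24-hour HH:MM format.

May 5, 2033 falls between 25 February and 30 September, so daylight saving is in effect and Zelund Province is at UTC−06:45.
08:15 Zelund Province + 6h45m = 15:00 UTC.
1 February 2033 is a Tuesday, so the first Sunday is February 6 and the fourth is February 27.
1 October 2033 is a Saturday, so the first Friday is October 7.
At the standard offset (UTC+07:00), 15:00 UTC + 7h = 22:00 Ishur Canton standard time.
Daylight saving runs 27 February – 7 October; the standard-time date in Ishur Canton, May 5, 2033, is inside that window, so Ishur Canton is at UTC+08:00.
15:00 UTC + 8h = 23:00 Ishur Canton.

23:00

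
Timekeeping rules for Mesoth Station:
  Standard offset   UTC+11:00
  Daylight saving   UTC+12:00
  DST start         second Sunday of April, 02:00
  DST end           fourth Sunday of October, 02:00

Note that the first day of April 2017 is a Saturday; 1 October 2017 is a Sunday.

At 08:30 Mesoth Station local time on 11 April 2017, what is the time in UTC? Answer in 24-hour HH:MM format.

1 April 2017 is a Saturday, so the first Sunday is April 2 and the second is April 9.
1 October 2017 is a Sunday, so the first Sunday is October 1 and the fourth is October 22.
11 April 2017 falls between 9 April and 22 October, so daylight saving is in effect and Mesoth Station is at UTC+12:00.
08:30 local − 12h = 20:30 UTC (rolling into the previous day, 10 April 2017).

20:30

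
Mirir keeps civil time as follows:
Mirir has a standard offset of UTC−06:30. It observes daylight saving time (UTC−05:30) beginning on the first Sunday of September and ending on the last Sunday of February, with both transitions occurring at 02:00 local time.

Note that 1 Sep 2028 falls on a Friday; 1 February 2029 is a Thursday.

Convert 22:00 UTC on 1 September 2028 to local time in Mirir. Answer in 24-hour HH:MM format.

1 September 2028 is a Friday, so the first Sunday is September 3.
1 February 2029 is a Thursday, so Sundays fall on 4, 11, 18, 25; the last is February 25.
At the standard offset (UTC−06:30), 22:00 UTC − 6h30m = 15:30 Mirir standard time.
The standard-time date in Mirir, 1 September 2028, does not fall between 3 September 2028 and 25 February 2029, so daylight saving is not in effect and Mirir is at UTC−06:30.
22:00 UTC − 6h30m = 15:30 local.

15:30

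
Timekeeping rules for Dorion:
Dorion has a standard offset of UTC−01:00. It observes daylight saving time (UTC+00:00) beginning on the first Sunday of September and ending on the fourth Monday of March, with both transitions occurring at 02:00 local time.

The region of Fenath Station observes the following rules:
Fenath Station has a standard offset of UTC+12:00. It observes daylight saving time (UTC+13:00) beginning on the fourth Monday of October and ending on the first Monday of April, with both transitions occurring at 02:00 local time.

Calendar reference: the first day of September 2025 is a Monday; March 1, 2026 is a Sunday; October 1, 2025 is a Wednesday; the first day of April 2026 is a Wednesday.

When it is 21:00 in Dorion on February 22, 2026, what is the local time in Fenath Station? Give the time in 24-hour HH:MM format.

10:00

1 September 2025 is a Monday, so the first Sunday is September 7.
1 March 2026 is a Sunday, so the first Monday is March 2 and the fourth is March 23.
February 22, 2026 falls between 7 September 2025 and 23 March 2026, so daylight saving is in effect and Dorion is at UTC+00:00.
21:00 Dorion − 0h = 21:00 UTC.
1 October 2025 is a Wednesday, so the first Monday is October 6 and the fourth is October 27.
1 April 2026 is a Wednesday, so the first Monday is April 6.
At the standard offset (UTC+12:00), 21:00 UTC + 12h = 09:00 Fenath Station standard time (rolling into the next day, 23 February 2026).
The standard-time date in Fenath Station, February 23, 2026, falls between 27 October 2025 and 6 April 2026, so daylight saving is in effect and Fenath Station is at UTC+13:00.
21:00 UTC + 13h = 10:00 Fenath Station (rolling into the next day, 23 February 2026).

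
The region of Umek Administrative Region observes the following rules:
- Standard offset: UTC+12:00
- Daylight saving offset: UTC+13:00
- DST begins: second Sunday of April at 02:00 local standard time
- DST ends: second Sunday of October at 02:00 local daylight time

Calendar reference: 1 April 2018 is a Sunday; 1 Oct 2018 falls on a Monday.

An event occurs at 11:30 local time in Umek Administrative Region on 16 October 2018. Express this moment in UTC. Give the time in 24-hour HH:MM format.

23:30

1 April 2018 is a Sunday, so the first Sunday is April 1 and the second is April 8.
1 October 2018 is a Monday, so the first Sunday is October 7 and the second is October 14.
Daylight saving runs 8 April – 14 October; 16 October 2018 is outside that window, so Umek Administrative Region is on standard time at UTC+12:00.
11:30 local − 12h = 23:30 UTC (rolling into the previous day, 15 October 2018).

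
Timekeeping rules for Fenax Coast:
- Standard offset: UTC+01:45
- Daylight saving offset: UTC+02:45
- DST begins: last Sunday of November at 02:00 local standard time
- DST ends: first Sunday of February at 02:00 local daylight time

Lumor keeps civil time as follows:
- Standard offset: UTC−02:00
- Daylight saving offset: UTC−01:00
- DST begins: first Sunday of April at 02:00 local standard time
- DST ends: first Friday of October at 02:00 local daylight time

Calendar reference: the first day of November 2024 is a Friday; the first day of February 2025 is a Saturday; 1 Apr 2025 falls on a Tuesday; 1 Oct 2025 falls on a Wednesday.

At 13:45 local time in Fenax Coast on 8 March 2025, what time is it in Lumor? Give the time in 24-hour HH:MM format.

1 November 2024 is a Friday, so Sundays fall on 3, 10, 17, 24; the last is November 24.
1 February 2025 is a Saturday, so the first Sunday is February 2.
8 March 2025 is outside the daylight-saving period (24 November 2024 – 2 February 2025), so Fenax Coast is on standard time, UTC+01:45.
13:45 Fenax Coast − 1h45m = 12:00 UTC.
1 April 2025 is a Tuesday, so the first Sunday is April 6.
1 October 2025 is a Wednesday, so the first Friday is October 3.
At the standard offset (UTC−02:00), 12:00 UTC − 2h = 10:00 Lumor standard time.
The standard-time date in Lumor, 8 March 2025, does not fall between 6 April and 3 October, so daylight saving is not in effect and Lumor is at UTC−02:00.
12:00 UTC − 2h = 10:00 Lumor.

10:00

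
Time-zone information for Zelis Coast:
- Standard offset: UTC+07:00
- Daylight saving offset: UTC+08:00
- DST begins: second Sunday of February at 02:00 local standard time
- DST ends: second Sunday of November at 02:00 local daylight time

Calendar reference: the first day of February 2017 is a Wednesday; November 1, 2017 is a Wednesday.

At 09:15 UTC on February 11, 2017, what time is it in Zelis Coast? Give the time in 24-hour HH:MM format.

1 February 2017 is a Wednesday, so the first Sunday is February 5 and the second is February 12.
1 November 2017 is a Wednesday, so the first Sunday is November 5 and the second is November 12.
At the standard offset (UTC+07:00), 09:15 UTC + 7h = 16:15 Zelis Coast standard time.
The standard-time date in Zelis Coast, February 11, 2017, is outside the daylight-saving period (12 February – 12 November), so Zelis Coast is on standard time, UTC+07:00.
09:15 UTC + 7h = 16:15 local.

16:15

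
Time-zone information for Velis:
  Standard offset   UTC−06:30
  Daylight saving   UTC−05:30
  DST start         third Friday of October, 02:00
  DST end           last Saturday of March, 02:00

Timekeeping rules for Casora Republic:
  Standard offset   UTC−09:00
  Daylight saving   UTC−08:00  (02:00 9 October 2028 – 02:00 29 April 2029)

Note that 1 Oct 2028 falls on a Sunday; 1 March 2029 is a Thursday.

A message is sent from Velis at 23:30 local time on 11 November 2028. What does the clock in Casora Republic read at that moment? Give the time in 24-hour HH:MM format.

1 October 2028 is a Sunday, so the first Friday is October 6 and the third is October 20.
1 March 2029 is a Thursday, so Saturdays fall on 3, 10, 17, 24, 31; the last is March 31.
Daylight saving runs 20 October 2028 – 31 March 2029; 11 November 2028 is inside that window, so Velis is at UTC−05:30.
23:30 Velis + 5h30m = 05:00 UTC (rolling into the next day, 12 November 2028).
At the standard offset (UTC−09:00), 05:00 UTC − 9h = 20:00 Casora Republic standard time (rolling into the previous day, 11 November 2028).
The standard-time date in Casora Republic, 11 November 2028, falls between 9 October 2028 and 29 April 2029, so daylight saving is in effect and Casora Republic is at UTC−08:00.
05:00 UTC − 8h = 21:00 Casora Republic (rolling into the previous day, 11 November 2028).

21:00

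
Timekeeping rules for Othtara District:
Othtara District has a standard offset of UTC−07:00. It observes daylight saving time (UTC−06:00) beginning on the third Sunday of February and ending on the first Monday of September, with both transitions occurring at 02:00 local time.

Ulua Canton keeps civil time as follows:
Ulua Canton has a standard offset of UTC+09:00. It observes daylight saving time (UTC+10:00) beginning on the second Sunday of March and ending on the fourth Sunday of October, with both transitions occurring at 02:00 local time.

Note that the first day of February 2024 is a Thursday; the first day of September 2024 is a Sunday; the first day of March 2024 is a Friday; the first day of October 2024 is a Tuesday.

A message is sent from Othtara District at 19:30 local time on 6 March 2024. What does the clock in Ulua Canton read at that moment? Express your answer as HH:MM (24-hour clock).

1 February 2024 is a Thursday, so the first Sunday is February 4 and the third is February 18.
1 September 2024 is a Sunday, so the first Monday is September 2.
6 March 2024 falls between 18 February and 2 September, so daylight saving is in effect and Othtara District is at UTC−06:00.
19:30 Othtara District + 6h = 01:30 UTC (rolling into the next day, 7 March 2024).
1 March 2024 is a Friday, so the first Sunday is March 3 and the second is March 10.
1 October 2024 is a Tuesday, so the first Sunday is October 6 and the fourth is October 27.
At the standard offset (UTC+09:00), 01:30 UTC + 9h = 10:30 Ulua Canton standard time.
The standard-time date in Ulua Canton, 7 March 2024, does not fall between 10 March and 27 October, so daylight saving is not in effect and Ulua Canton is at UTC+09:00.
01:30 UTC + 9h = 10:30 Ulua Canton.

10:30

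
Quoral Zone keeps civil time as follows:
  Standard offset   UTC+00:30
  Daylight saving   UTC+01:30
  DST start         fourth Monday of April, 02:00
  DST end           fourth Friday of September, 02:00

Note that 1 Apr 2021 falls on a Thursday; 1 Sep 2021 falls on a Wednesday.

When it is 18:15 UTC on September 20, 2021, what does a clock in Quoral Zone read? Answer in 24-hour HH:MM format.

1 April 2021 is a Thursday, so the first Monday is April 5 and the fourth is April 26.
1 September 2021 is a Wednesday, so the first Friday is September 3 and the fourth is September 24.
At the standard offset (UTC+00:30), 18:15 UTC + 0h30m = 18:45 Quoral Zone standard time.
The standard-time date in Quoral Zone, September 20, 2021, falls between 26 April and 24 September, so daylight saving is in effect and Quoral Zone is at UTC+01:30.
18:15 UTC + 1h30m = 19:45 local.

19:45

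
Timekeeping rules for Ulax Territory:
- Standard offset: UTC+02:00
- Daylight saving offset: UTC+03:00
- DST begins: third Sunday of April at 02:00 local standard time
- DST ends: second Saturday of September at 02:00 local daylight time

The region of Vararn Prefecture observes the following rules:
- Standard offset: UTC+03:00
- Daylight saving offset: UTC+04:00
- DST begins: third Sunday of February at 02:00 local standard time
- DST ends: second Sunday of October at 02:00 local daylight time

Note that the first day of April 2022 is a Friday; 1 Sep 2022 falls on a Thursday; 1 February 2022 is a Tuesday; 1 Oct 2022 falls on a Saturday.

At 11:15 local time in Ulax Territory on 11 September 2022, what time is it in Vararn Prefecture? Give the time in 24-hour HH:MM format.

13:15

1 April 2022 is a Friday, so the first Sunday is April 3 and the third is April 17.
1 September 2022 is a Thursday, so the first Saturday is September 3 and the second is September 10.
11 September 2022 is outside the daylight-saving period (17 April – 10 September), so Ulax Territory is on standard time, UTC+02:00.
11:15 Ulax Territory − 2h = 09:15 UTC.
1 February 2022 is a Tuesday, so the first Sunday is February 6 and the third is February 20.
1 October 2022 is a Saturday, so the first Sunday is October 2 and the second is October 9.
At the standard offset (UTC+03:00), 09:15 UTC + 3h = 12:15 Vararn Prefecture standard time.
The standard-time date in Vararn Prefecture, 11 September 2022, lies within the daylight-saving period (20 February – 9 October), so Vararn Prefecture is on daylight time, UTC+04:00.
09:15 UTC + 4h = 13:15 Vararn Prefecture.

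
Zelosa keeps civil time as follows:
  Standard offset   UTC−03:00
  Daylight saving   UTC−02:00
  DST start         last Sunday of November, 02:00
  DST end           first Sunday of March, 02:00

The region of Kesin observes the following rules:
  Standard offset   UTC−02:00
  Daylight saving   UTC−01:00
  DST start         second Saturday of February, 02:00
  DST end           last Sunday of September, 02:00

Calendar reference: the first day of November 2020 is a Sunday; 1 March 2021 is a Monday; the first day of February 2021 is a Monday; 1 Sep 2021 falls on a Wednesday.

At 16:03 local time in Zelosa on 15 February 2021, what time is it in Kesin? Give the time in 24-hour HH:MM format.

1 November 2020 is a Sunday, so Sundays fall on 1, 8, 15, 22, 29; the last is November 29.
1 March 2021 is a Monday, so the first Sunday is March 7.
Daylight saving runs 29 November 2020 – 7 March 2021; 15 February 2021 is inside that window, so Zelosa is at UTC−02:00.
16:03 Zelosa + 2h = 18:03 UTC.
1 February 2021 is a Monday, so the first Saturday is February 6 and the second is February 13.
1 September 2021 is a Wednesday, so Sundays fall on 5, 12, 19, 26; the last is September 26.
At the standard offset (UTC−02:00), 18:03 UTC − 2h = 16:03 Kesin standard time.
The standard-time date in Kesin, 15 February 2021, falls between 13 February and 26 September, so daylight saving is in effect and Kesin is at UTC−01:00.
18:03 UTC − 1h = 17:03 Kesin.

17:03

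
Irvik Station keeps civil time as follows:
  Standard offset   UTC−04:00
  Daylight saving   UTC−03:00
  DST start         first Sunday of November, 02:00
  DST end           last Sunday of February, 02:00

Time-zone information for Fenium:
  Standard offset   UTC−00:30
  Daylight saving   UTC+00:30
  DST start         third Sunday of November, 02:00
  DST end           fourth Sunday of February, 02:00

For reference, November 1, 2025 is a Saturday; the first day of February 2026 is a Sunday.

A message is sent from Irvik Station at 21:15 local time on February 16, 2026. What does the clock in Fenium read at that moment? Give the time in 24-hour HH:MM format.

1 November 2025 is a Saturday, so the first Sunday is November 2.
1 February 2026 is a Sunday, so Sundays fall on 1, 8, 15, 22; the last is February 22.
Daylight saving runs 2 November 2025 – 22 February 2026; February 16, 2026 is inside that window, so Irvik Station is at UTC−03:00.
21:15 Irvik Station + 3h = 00:15 UTC (rolling into the next day, 17 February 2026).
1 November 2025 is a Saturday, so the first Sunday is November 2 and the third is November 16.
1 February 2026 is a Sunday, so the first Sunday is February 1 and the fourth is February 22.
At the standard offset (UTC−00:30), 00:15 UTC − 0h30m = 23:45 Fenium standard time (rolling into the previous day, 16 February 2026).
The standard-time date in Fenium, February 16, 2026, lies within the daylight-saving period (16 November 2025 – 22 February 2026), so Fenium is on daylight time, UTC+00:30.
00:15 UTC + 0h30m = 00:45 Fenium.

00:45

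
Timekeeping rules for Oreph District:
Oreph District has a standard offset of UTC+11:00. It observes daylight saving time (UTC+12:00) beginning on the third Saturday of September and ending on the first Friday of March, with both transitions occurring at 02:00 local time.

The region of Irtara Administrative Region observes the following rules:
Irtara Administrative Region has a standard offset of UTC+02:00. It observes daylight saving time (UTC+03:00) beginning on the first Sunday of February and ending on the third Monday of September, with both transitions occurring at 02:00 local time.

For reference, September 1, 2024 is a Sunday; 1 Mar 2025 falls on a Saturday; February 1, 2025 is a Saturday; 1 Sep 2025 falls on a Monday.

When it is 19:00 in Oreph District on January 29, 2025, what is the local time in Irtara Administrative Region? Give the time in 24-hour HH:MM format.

1 September 2024 is a Sunday, so the first Saturday is September 7 and the third is September 21.
1 March 2025 is a Saturday, so the first Friday is March 7.
January 29, 2025 lies within the daylight-saving period (21 September 2024 – 7 March 2025), so Oreph District is on daylight time, UTC+12:00.
19:00 Oreph District − 12h = 07:00 UTC.
1 February 2025 is a Saturday, so the first Sunday is February 2.
1 September 2025 is a Monday, so the first Monday is September 1 and the third is September 15.
At the standard offset (UTC+02:00), 07:00 UTC + 2h = 09:00 Irtara Administrative Region standard time.
The standard-time date in Irtara Administrative Region, January 29, 2025, is outside the daylight-saving period (2 February – 15 September), so Irtara Administrative Region is on standard time, UTC+02:00.
07:00 UTC + 2h = 09:00 Irtara Administrative Region.

09:00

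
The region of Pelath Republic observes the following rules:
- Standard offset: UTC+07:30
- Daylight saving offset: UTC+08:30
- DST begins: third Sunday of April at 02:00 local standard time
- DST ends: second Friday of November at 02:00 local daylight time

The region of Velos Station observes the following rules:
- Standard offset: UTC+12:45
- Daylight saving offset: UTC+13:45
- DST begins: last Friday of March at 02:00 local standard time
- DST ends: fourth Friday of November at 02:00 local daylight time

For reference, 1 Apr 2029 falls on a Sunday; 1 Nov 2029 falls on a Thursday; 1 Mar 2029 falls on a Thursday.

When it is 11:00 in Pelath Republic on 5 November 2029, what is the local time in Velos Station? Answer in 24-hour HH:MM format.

1 April 2029 is a Sunday, so the first Sunday is April 1 and the third is April 15.
1 November 2029 is a Thursday, so the first Friday is November 2 and the second is November 9.
5 November 2029 lies within the daylight-saving period (15 April – 9 November), so Pelath Republic is on daylight time, UTC+08:30.
11:00 Pelath Republic − 8h30m = 02:30 UTC.
1 March 2029 is a Thursday, so Fridays fall on 2, 9, 16, 23, 30; the last is March 30.
1 November 2029 is a Thursday, so the first Friday is November 2 and the fourth is November 23.
At the standard offset (UTC+12:45), 02:30 UTC + 12h45m = 15:15 Velos Station standard time.
The standard-time date in Velos Station, 5 November 2029, falls between 30 March and 23 November, so daylight saving is in effect and Velos Station is at UTC+13:45.
02:30 UTC + 13h45m = 16:15 Velos Station.

16:15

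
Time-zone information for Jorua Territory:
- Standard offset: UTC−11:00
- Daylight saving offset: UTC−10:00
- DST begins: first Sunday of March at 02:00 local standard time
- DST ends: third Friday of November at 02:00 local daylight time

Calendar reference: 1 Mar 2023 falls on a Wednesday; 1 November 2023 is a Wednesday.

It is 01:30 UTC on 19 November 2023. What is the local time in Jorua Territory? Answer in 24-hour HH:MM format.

1 March 2023 is a Wednesday, so the first Sunday is March 5.
1 November 2023 is a Wednesday, so the first Friday is November 3 and the third is November 17.
At the standard offset (UTC−11:00), 01:30 UTC − 11h = 14:30 Jorua Territory standard time (rolling into the previous day, 18 November 2023).
The standard-time date in Jorua Territory, 18 November 2023, does not fall between 5 March and 17 November, so daylight saving is not in effect and Jorua Territory is at UTC−11:00.
01:30 UTC − 11h = 14:30 local (rolling into the previous day, 18 November 2023).

14:30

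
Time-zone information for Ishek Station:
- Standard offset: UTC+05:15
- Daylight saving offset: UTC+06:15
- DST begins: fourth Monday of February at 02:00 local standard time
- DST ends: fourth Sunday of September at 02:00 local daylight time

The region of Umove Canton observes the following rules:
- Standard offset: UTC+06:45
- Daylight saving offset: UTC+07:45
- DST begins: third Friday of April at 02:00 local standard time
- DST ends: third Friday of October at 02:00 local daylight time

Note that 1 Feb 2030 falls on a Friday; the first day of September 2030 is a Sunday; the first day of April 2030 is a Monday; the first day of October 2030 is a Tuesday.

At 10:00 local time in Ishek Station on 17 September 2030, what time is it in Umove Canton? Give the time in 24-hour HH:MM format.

1 February 2030 is a Friday, so the first Monday is February 4 and the fourth is February 25.
1 September 2030 is a Sunday, so the first Sunday is September 1 and the fourth is September 22.
17 September 2030 lies within the daylight-saving period (25 February – 22 September), so Ishek Station is on daylight time, UTC+06:15.
10:00 Ishek Station − 6h15m = 03:45 UTC.
1 April 2030 is a Monday, so the first Friday is April 5 and the third is April 19.
1 October 2030 is a Tuesday, so the first Friday is October 4 and the third is October 18.
At the standard offset (UTC+06:45), 03:45 UTC + 6h45m = 10:30 Umove Canton standard time.
The standard-time date in Umove Canton, 17 September 2030, falls between 19 April and 18 October, so daylight saving is in effect and Umove Canton is at UTC+07:45.
03:45 UTC + 7h45m = 11:30 Umove Canton.

11:30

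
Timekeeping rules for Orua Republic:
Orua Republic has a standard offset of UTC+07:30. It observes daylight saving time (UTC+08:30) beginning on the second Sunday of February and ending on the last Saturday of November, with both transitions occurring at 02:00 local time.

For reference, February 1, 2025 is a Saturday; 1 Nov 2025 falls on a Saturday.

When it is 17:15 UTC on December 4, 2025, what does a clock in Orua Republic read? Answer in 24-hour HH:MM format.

1 February 2025 is a Saturday, so the first Sunday is February 2 and the second is February 9.
1 November 2025 is a Saturday, so Saturdays fall on 1, 8, 15, 22, 29; the last is November 29.
At the standard offset (UTC+07:30), 17:15 UTC + 7h30m = 00:45 Orua Republic standard time (rolling into the next day, 5 December 2025).
The standard-time date in Orua Republic, December 5, 2025, is outside the daylight-saving period (9 February – 29 November), so Orua Republic is on standard time, UTC+07:30.
17:15 UTC + 7h30m = 00:45 local (rolling into the next day, 5 December 2025).

00:45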